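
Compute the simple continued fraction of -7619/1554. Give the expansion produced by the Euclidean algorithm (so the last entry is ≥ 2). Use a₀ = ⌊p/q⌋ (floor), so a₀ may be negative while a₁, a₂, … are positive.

[-5; 10, 3, 2, 3, 6]

-7619 = -5*1554 + 151
1554 = 10*151 + 44
151 = 3*44 + 19
44 = 2*19 + 6
19 = 3*6 + 1
6 = 6*1 + 0  (stop)
So -7619/1554 = [-5; 10, 3, 2, 3, 6].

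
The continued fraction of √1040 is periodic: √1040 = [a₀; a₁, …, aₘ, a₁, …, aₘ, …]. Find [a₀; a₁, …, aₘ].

[32; 4, 64]

a₀ = ⌊√1040⌋ = 32.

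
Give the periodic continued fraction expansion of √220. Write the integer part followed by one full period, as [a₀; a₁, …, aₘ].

[14; 1, 4, 1, 28]

a₀ = ⌊√220⌋ = 14.
With m₀=0, d₀=1 and mₖ₊₁ = dₖaₖ − mₖ, dₖ₊₁ = (n − mₖ₊₁²)/dₖ, aₖ₊₁ = ⌊(a₀+mₖ₊₁)/dₖ₊₁⌋:
  k=1: m=14, d=24, a=1
  k=2: m=10, d=5, a=4
  k=3: m=10, d=24, a=1
  k=4: m=14, d=1, a=28
d=1 and a=2a₀=28 at k=4, so the next step gives (m, d) = (14, 24) again — its k=1 value — and the period has length 4.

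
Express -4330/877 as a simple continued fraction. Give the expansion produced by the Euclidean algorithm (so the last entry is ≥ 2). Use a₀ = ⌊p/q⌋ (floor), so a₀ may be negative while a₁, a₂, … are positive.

-4330 = -5·877 + 55
877 = 15·55 + 52
55 = 1·52 + 3
52 = 17·3 + 1
3 = 3·1 + 0  (stop)
So -4330/877 = [-5; 15, 1, 17, 3].

[-5; 15, 1, 17, 3]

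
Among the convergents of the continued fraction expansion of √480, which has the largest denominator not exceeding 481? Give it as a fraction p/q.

√480 = [21; 1, 9, 1, 42, …] (period length 4).
Convergents:
  p_0/q_0 = 21/1
  p_1/q_1 = 22/1
  p_2/q_2 = 219/10
  p_3/q_3 = 241/11
  p_4/q_4 = 10341/472
  p_5/q_5 = 10582/483
q_4 = 472 ≤ 481 < 483 = q_5, so the answer is 10341/472.

10341/472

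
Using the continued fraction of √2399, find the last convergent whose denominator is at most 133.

√2399 = [48; 1, 47, 1, 96, …] (period length 4).
Convergents:
  p_0/q_0 = 48/1
  p_1/q_1 = 49/1
  p_2/q_2 = 2351/48
  p_3/q_3 = 2400/49
  p_4/q_4 = 232751/4752
q_3 = 49 ≤ 133 < 4752 = q_4, so the answer is 2400/49.

2400/49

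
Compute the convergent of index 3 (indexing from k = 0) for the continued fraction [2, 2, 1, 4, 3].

33/14

Using pₖ = aₖpₖ₋₁ + pₖ₋₂, qₖ = aₖqₖ₋₁ + qₖ₋₂ (with p₋₁=1, p₋₂=0, q₋₁=0, q₋₂=1):
  k=0: a=2, p=2, q=1
  k=1: a=2, p=5, q=2
  k=2: a=1, p=7, q=3
  k=3: a=4, p=33, q=14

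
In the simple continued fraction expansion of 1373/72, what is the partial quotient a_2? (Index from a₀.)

1373 = 19·72 + 5   →  a_0 = 19
72 = 14·5 + 2   →  a_1 = 14
5 = 2·2 + 1   →  a_2 = 2

2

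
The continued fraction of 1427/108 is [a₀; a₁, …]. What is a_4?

3

1427 = 13·108 + 23   →  a_0 = 13
108 = 4·23 + 16   →  a_1 = 4
23 = 1·16 + 7   →  a_2 = 1
16 = 2·7 + 2   →  a_3 = 2
7 = 3·2 + 1   →  a_4 = 3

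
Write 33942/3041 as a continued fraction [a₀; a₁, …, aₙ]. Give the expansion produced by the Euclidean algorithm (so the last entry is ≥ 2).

[11; 6, 5, 5, 1, 15]

33942 = 11×3041 + 491
3041 = 6×491 + 95
491 = 5×95 + 16
95 = 5×16 + 15
16 = 1×15 + 1
15 = 15×1 + 0  (stop)
So 33942/3041 = [11; 6, 5, 5, 1, 15].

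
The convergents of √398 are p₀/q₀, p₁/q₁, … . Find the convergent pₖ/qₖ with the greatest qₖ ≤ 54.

√398 = [19; 1, 18, 1, 38, …] (period length 4).
Convergents:
  p_0/q_0 = 19/1
  p_1/q_1 = 20/1
  p_2/q_2 = 379/19
  p_3/q_3 = 399/20
  p_4/q_4 = 15541/779
q_3 = 20 ≤ 54 < 779 = q_4, so the answer is 399/20.

399/20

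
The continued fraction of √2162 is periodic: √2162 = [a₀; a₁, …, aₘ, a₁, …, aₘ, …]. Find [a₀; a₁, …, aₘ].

[46; 2, 92]

a₀ = ⌊√2162⌋ = 46.
With m₀=0, d₀=1 and mₖ₊₁ = dₖaₖ − mₖ, dₖ₊₁ = (n − mₖ₊₁²)/dₖ, aₖ₊₁ = ⌊(a₀+mₖ₊₁)/dₖ₊₁⌋:
  k=1: m=46, d=46, a=2
  k=2: m=46, d=1, a=92
d=1 and a=2a₀=92 at k=2, so the next step gives (m, d) = (46, 46) again — its k=1 value — and the period has length 2.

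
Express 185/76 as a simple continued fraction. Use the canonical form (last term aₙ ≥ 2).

[2; 2, 3, 3, 3]

185 = 2·76 + 33
76 = 2·33 + 10
33 = 3·10 + 3
10 = 3·3 + 1
3 = 3·1 + 0  (stop)
So 185/76 = [2; 2, 3, 3, 3].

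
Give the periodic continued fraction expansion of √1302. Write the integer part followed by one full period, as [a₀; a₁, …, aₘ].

a₀ = ⌊√1302⌋ = 36.

[36; 12, 72]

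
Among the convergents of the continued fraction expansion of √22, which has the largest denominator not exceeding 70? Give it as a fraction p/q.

√22 = [4; 1, 2, 4, 2, 1, 8, …] (period length 6).
Convergents:
  p_0/q_0 = 4/1
  p_1/q_1 = 5/1
  p_2/q_2 = 14/3
  p_3/q_3 = 61/13
  p_4/q_4 = 136/29
  p_5/q_5 = 197/42
  p_6/q_6 = 1712/365
q_5 = 42 ≤ 70 < 365 = q_6, so the answer is 197/42.

197/42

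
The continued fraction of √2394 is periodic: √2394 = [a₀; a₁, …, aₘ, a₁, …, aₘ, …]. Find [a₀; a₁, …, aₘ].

a₀ = ⌊√2394⌋ = 48.

[48; 1, 12, 1, 96]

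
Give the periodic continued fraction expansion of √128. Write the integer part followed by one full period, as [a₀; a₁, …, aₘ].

a₀ = ⌊√128⌋ = 11.
With m₀=0, d₀=1 and mₖ₊₁ = dₖaₖ − mₖ, dₖ₊₁ = (n − mₖ₊₁²)/dₖ, aₖ₊₁ = ⌊(a₀+mₖ₊₁)/dₖ₊₁⌋:
  k=1: m=11, d=7, a=3
  k=2: m=10, d=4, a=5
  k=3: m=10, d=7, a=3
  k=4: m=11, d=1, a=22
d=1 and a=2a₀=22 at k=4, so the next step gives (m, d) = (11, 7) again — its k=1 value — and the period has length 4.

[11; 3, 5, 3, 22]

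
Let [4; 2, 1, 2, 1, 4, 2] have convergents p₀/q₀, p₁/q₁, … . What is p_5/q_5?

227/52

Using pₖ = aₖpₖ₋₁ + pₖ₋₂, qₖ = aₖqₖ₋₁ + qₖ₋₂ (with p₋₁=1, p₋₂=0, q₋₁=0, q₋₂=1):
  k=0: a=4, p=4, q=1
  k=1: a=2, p=9, q=2
  k=2: a=1, p=13, q=3
  k=3: a=2, p=35, q=8
  k=4: a=1, p=48, q=11
  k=5: a=4, p=227, q=52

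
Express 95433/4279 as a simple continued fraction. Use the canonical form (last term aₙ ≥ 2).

[22; 3, 3, 3, 2, 18, 3]

95433 = 22·4279 + 1295
4279 = 3·1295 + 394
1295 = 3·394 + 113
394 = 3·113 + 55
113 = 2·55 + 3
55 = 18·3 + 1
3 = 3·1 + 0  (stop)
So 95433/4279 = [22; 3, 3, 3, 2, 18, 3].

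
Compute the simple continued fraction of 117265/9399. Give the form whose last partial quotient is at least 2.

[12; 2, 10, 16, 2, 13]

117265 = 12×9399 + 4477
9399 = 2×4477 + 445
4477 = 10×445 + 27
445 = 16×27 + 13
27 = 2×13 + 1
13 = 13×1 + 0  (stop)
So 117265/9399 = [12; 2, 10, 16, 2, 13].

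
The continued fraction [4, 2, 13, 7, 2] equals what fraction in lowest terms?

1833/409

Using pₖ = aₖpₖ₋₁ + pₖ₋₂ and qₖ = aₖqₖ₋₁ + qₖ₋₂:
  k=0: a=4, p=4, q=1
  k=1: a=2, p=9, q=2
  k=2: a=13, p=121, q=27
  k=3: a=7, p=856, q=191
  k=4: a=2, p=1833, q=409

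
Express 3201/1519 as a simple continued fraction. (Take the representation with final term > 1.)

3201 = 2×1519 + 163
1519 = 9×163 + 52
163 = 3×52 + 7
52 = 7×7 + 3
7 = 2×3 + 1
3 = 3×1 + 0  (stop)
So 3201/1519 = [2; 9, 3, 7, 2, 3].

[2; 9, 3, 7, 2, 3]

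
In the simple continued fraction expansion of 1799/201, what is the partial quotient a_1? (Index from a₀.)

1

1799 = 8·201 + 191   →  a_0 = 8
201 = 1·191 + 10   →  a_1 = 1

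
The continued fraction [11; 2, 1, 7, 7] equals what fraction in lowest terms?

Using pₖ = aₖpₖ₋₁ + pₖ₋₂ and qₖ = aₖqₖ₋₁ + qₖ₋₂:
  k=0: a=11, p=11, q=1
  k=1: a=2, p=23, q=2
  k=2: a=1, p=34, q=3
  k=3: a=7, p=261, q=23
  k=4: a=7, p=1861, q=164

1861/164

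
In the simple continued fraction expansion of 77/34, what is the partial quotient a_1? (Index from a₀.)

3

77 = 2·34 + 9   →  a_0 = 2
34 = 3·9 + 7   →  a_1 = 3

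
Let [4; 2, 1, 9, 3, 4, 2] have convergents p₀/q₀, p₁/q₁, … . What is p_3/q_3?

126/29

Using pₖ = aₖpₖ₋₁ + pₖ₋₂, qₖ = aₖqₖ₋₁ + qₖ₋₂ (with p₋₁=1, p₋₂=0, q₋₁=0, q₋₂=1):
  k=0: a=4, p=4, q=1
  k=1: a=2, p=9, q=2
  k=2: a=1, p=13, q=3
  k=3: a=9, p=126, q=29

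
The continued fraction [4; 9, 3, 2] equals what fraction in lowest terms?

Fold from the inside: start with 2/1.
  3 + 1/2 = 7/2
  9 + 2/7 = 65/7
  4 + 7/65 = 267/65

267/65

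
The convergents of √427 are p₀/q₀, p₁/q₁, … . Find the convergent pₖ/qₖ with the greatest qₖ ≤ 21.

√427 = [20; 1, 1, 1, 40, …] (period length 4).
Convergents:
  p_0/q_0 = 20/1
  p_1/q_1 = 21/1
  p_2/q_2 = 41/2
  p_3/q_3 = 62/3
  p_4/q_4 = 2521/122
q_3 = 3 ≤ 21 < 122 = q_4, so the answer is 62/3.

62/3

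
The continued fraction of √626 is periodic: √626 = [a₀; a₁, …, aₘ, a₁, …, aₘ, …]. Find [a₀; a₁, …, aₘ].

a₀ = ⌊√626⌋ = 25.
With m₀=0, d₀=1 and mₖ₊₁ = dₖaₖ − mₖ, dₖ₊₁ = (n − mₖ₊₁²)/dₖ, aₖ₊₁ = ⌊(a₀+mₖ₊₁)/dₖ₊₁⌋:
  k=1: m=25, d=1, a=50
d=1 and a=2a₀=50 at k=1, so the next step gives (m, d) = (25, 1) again — its k=1 value — and the period has length 1.

[25; 50]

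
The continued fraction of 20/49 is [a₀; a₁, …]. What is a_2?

2

20 = 0·49 + 20   →  a_0 = 0
49 = 2·20 + 9   →  a_1 = 2
20 = 2·9 + 2   →  a_2 = 2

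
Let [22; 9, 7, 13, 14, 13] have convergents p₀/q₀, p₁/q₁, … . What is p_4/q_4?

Using pₖ = aₖpₖ₋₁ + pₖ₋₂, qₖ = aₖqₖ₋₁ + qₖ₋₂ (with p₋₁=1, p₋₂=0, q₋₁=0, q₋₂=1):
  k=0: a=22, p=22, q=1
  k=1: a=9, p=199, q=9
  k=2: a=7, p=1415, q=64
  k=3: a=13, p=18594, q=841
  k=4: a=14, p=261731, q=11838

261731/11838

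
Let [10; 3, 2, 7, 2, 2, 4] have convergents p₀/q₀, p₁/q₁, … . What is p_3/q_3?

535/52

Using pₖ = aₖpₖ₋₁ + pₖ₋₂, qₖ = aₖqₖ₋₁ + qₖ₋₂ (with p₋₁=1, p₋₂=0, q₋₁=0, q₋₂=1):
  k=0: a=10, p=10, q=1
  k=1: a=3, p=31, q=3
  k=2: a=2, p=72, q=7
  k=3: a=7, p=535, q=52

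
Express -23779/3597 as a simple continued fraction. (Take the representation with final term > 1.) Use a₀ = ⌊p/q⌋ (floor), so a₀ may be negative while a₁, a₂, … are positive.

-23779 = -7·3597 + 1400
3597 = 2·1400 + 797
1400 = 1·797 + 603
797 = 1·603 + 194
603 = 3·194 + 21
194 = 9·21 + 5
21 = 4·5 + 1
5 = 5·1 + 0  (stop)
So -23779/3597 = [-7; 2, 1, 1, 3, 9, 4, 5].

[-7; 2, 1, 1, 3, 9, 4, 5]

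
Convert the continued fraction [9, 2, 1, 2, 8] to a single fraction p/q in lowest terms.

Using pₖ = aₖpₖ₋₁ + pₖ₋₂ and qₖ = aₖqₖ₋₁ + qₖ₋₂:
  k=0: a=9, p=9, q=1
  k=1: a=2, p=19, q=2
  k=2: a=1, p=28, q=3
  k=3: a=2, p=75, q=8
  k=4: a=8, p=628, q=67

628/67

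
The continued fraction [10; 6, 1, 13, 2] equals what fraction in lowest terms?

2039/201

Fold from the inside: start with 2/1.
  13 + 1/2 = 27/2
  1 + 2/27 = 29/27
  6 + 27/29 = 201/29
  10 + 29/201 = 2039/201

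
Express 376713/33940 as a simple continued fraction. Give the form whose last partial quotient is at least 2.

376713 = 11×33940 + 3373
33940 = 10×3373 + 210
3373 = 16×210 + 13
210 = 16×13 + 2
13 = 6×2 + 1
2 = 2×1 + 0  (stop)
So 376713/33940 = [11; 10, 16, 16, 6, 2].

[11; 10, 16, 16, 6, 2]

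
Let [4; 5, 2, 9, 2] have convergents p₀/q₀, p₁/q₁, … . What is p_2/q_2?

46/11

Using pₖ = aₖpₖ₋₁ + pₖ₋₂, qₖ = aₖqₖ₋₁ + qₖ₋₂ (with p₋₁=1, p₋₂=0, q₋₁=0, q₋₂=1):
  k=0: a=4, p=4, q=1
  k=1: a=5, p=21, q=5
  k=2: a=2, p=46, q=11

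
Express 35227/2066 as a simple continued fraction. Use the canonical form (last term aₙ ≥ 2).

[17; 19, 1, 2, 11, 3]

35227 = 17*2066 + 105
2066 = 19*105 + 71
105 = 1*71 + 34
71 = 2*34 + 3
34 = 11*3 + 1
3 = 3*1 + 0  (stop)
So 35227/2066 = [17; 19, 1, 2, 11, 3].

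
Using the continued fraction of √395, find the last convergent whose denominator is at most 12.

159/8

√395 = [19; 1, 6, 1, 38, …] (period length 4).
Convergents:
  p_0/q_0 = 19/1
  p_1/q_1 = 20/1
  p_2/q_2 = 139/7
  p_3/q_3 = 159/8
  p_4/q_4 = 6181/311
q_3 = 8 ≤ 12 < 311 = q_4, so the answer is 159/8.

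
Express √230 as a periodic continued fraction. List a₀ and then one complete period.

[15; 6, 30]

a₀ = ⌊√230⌋ = 15.
With m₀=0, d₀=1 and mₖ₊₁ = dₖaₖ − mₖ, dₖ₊₁ = (n − mₖ₊₁²)/dₖ, aₖ₊₁ = ⌊(a₀+mₖ₊₁)/dₖ₊₁⌋:
  k=1: m=15, d=5, a=6
  k=2: m=15, d=1, a=30
d=1 and a=2a₀=30 at k=2, so the next step gives (m, d) = (15, 5) again — its k=1 value — and the period has length 2.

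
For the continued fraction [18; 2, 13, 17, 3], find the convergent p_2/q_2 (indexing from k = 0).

499/27

Using pₖ = aₖpₖ₋₁ + pₖ₋₂, qₖ = aₖqₖ₋₁ + qₖ₋₂ (with p₋₁=1, p₋₂=0, q₋₁=0, q₋₂=1):
  k=0: a=18, p=18, q=1
  k=1: a=2, p=37, q=2
  k=2: a=13, p=499, q=27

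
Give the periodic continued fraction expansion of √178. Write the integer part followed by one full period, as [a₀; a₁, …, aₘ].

a₀ = ⌊√178⌋ = 13.
With m₀=0, d₀=1 and mₖ₊₁ = dₖaₖ − mₖ, dₖ₊₁ = (n − mₖ₊₁²)/dₖ, aₖ₊₁ = ⌊(a₀+mₖ₊₁)/dₖ₊₁⌋:
  k=1: m=13, d=9, a=2
  k=2: m=5, d=17, a=1
  k=3: m=12, d=2, a=12
  k=4: m=12, d=17, a=1
  k=5: m=5, d=9, a=2
  k=6: m=13, d=1, a=26
d=1 and a=2a₀=26 at k=6, so the next step gives (m, d) = (13, 9) again — its k=1 value — and the period has length 6.

[13; 2, 1, 12, 1, 2, 26]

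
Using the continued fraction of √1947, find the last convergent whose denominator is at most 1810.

31108/705

√1947 = [44; 8, 88, …] (period length 2).
Convergents:
  p_0/q_0 = 44/1
  p_1/q_1 = 353/8
  p_2/q_2 = 31108/705
  p_3/q_3 = 249217/5648
q_2 = 705 ≤ 1810 < 5648 = q_3, so the answer is 31108/705.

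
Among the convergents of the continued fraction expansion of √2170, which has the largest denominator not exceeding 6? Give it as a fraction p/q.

√2170 = [46; 1, 1, 2, 1, 1, 92, …] (period length 6).
Convergents:
  p_0/q_0 = 46/1
  p_1/q_1 = 47/1
  p_2/q_2 = 93/2
  p_3/q_3 = 233/5
  p_4/q_4 = 326/7
q_3 = 5 ≤ 6 < 7 = q_4, so the answer is 233/5.

233/5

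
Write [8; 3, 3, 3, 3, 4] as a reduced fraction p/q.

3894/469

Using pₖ = aₖpₖ₋₁ + pₖ₋₂ and qₖ = aₖqₖ₋₁ + qₖ₋₂:
  k=0: a=8, p=8, q=1
  k=1: a=3, p=25, q=3
  k=2: a=3, p=83, q=10
  k=3: a=3, p=274, q=33
  k=4: a=3, p=905, q=109
  k=5: a=4, p=3894, q=469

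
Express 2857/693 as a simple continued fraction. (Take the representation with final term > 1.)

2857 = 4·693 + 85
693 = 8·85 + 13
85 = 6·13 + 7
13 = 1·7 + 6
7 = 1·6 + 1
6 = 6·1 + 0  (stop)
So 2857/693 = [4; 8, 6, 1, 1, 6].

[4; 8, 6, 1, 1, 6]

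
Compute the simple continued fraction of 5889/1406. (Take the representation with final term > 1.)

[4; 5, 3, 3, 1, 2, 7]

5889 = 4×1406 + 265
1406 = 5×265 + 81
265 = 3×81 + 22
81 = 3×22 + 15
22 = 1×15 + 7
15 = 2×7 + 1
7 = 7×1 + 0  (stop)
So 5889/1406 = [4; 5, 3, 3, 1, 2, 7].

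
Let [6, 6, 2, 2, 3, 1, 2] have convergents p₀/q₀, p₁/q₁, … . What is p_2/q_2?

80/13

Using pₖ = aₖpₖ₋₁ + pₖ₋₂, qₖ = aₖqₖ₋₁ + qₖ₋₂ (with p₋₁=1, p₋₂=0, q₋₁=0, q₋₂=1):
  k=0: a=6, p=6, q=1
  k=1: a=6, p=37, q=6
  k=2: a=2, p=80, q=13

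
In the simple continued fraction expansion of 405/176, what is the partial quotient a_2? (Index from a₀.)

3

405 = 2·176 + 53   →  a_0 = 2
176 = 3·53 + 17   →  a_1 = 3
53 = 3·17 + 2   →  a_2 = 3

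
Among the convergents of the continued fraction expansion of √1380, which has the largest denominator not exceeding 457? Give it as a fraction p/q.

6761/182

√1380 = [37; 6, 1, 2, 1, 6, 74, …] (period length 6).
Convergents:
  p_0/q_0 = 37/1
  p_1/q_1 = 223/6
  p_2/q_2 = 260/7
  p_3/q_3 = 743/20
  p_4/q_4 = 1003/27
  p_5/q_5 = 6761/182
  p_6/q_6 = 501317/13495
q_5 = 182 ≤ 457 < 13495 = q_6, so the answer is 6761/182.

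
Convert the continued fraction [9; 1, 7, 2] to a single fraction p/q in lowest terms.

Fold from the inside: start with 2/1.
  7 + 1/2 = 15/2
  1 + 2/15 = 17/15
  9 + 15/17 = 168/17

168/17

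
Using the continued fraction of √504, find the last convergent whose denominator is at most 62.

√504 = [22; 2, 4, 2, 44, …] (period length 4).
Convergents:
  p_0/q_0 = 22/1
  p_1/q_1 = 45/2
  p_2/q_2 = 202/9
  p_3/q_3 = 449/20
  p_4/q_4 = 19958/889
q_3 = 20 ≤ 62 < 889 = q_4, so the answer is 449/20.

449/20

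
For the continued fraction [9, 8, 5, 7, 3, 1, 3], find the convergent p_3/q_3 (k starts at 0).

Using pₖ = aₖpₖ₋₁ + pₖ₋₂, qₖ = aₖqₖ₋₁ + qₖ₋₂ (with p₋₁=1, p₋₂=0, q₋₁=0, q₋₂=1):
  k=0: a=9, p=9, q=1
  k=1: a=8, p=73, q=8
  k=2: a=5, p=374, q=41
  k=3: a=7, p=2691, q=295

2691/295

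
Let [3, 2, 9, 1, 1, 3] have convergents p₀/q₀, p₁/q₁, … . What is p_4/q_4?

139/40

Using pₖ = aₖpₖ₋₁ + pₖ₋₂, qₖ = aₖqₖ₋₁ + qₖ₋₂ (with p₋₁=1, p₋₂=0, q₋₁=0, q₋₂=1):
  k=0: a=3, p=3, q=1
  k=1: a=2, p=7, q=2
  k=2: a=9, p=66, q=19
  k=3: a=1, p=73, q=21
  k=4: a=1, p=139, q=40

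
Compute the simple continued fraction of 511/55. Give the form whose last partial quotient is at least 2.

511 = 9·55 + 16
55 = 3·16 + 7
16 = 2·7 + 2
7 = 3·2 + 1
2 = 2·1 + 0  (stop)
So 511/55 = [9; 3, 2, 3, 2].

[9; 3, 2, 3, 2]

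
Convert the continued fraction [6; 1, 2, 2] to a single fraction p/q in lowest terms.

47/7

Using pₖ = aₖpₖ₋₁ + pₖ₋₂ and qₖ = aₖqₖ₋₁ + qₖ₋₂:
  k=0: a=6, p=6, q=1
  k=1: a=1, p=7, q=1
  k=2: a=2, p=20, q=3
  k=3: a=2, p=47, q=7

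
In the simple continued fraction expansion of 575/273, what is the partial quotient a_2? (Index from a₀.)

575 = 2·273 + 29   →  a_0 = 2
273 = 9·29 + 12   →  a_1 = 9
29 = 2·12 + 5   →  a_2 = 2

2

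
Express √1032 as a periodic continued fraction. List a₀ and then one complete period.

[32; 8, 64]

a₀ = ⌊√1032⌋ = 32.
With m₀=0, d₀=1 and mₖ₊₁ = dₖaₖ − mₖ, dₖ₊₁ = (n − mₖ₊₁²)/dₖ, aₖ₊₁ = ⌊(a₀+mₖ₊₁)/dₖ₊₁⌋:
  k=1: m=32, d=8, a=8
  k=2: m=32, d=1, a=64
d=1 and a=2a₀=64 at k=2, so the next step gives (m, d) = (32, 8) again — its k=1 value — and the period has length 2.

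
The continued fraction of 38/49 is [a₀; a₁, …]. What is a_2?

3

38 = 0·49 + 38   →  a_0 = 0
49 = 1·38 + 11   →  a_1 = 1
38 = 3·11 + 5   →  a_2 = 3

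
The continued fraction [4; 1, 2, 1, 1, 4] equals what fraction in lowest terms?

151/32

Fold from the inside: start with 4/1.
  1 + 1/4 = 5/4
  1 + 4/5 = 9/5
  2 + 5/9 = 23/9
  1 + 9/23 = 32/23
  4 + 23/32 = 151/32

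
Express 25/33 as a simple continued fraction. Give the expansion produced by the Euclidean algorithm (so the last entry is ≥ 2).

25 = 0*33 + 25
33 = 1*25 + 8
25 = 3*8 + 1
8 = 8*1 + 0  (stop)
So 25/33 = [0; 1, 3, 8].

[0; 1, 3, 8]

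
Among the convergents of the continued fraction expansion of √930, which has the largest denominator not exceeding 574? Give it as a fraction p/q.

√930 = [30; 2, 60, …] (period length 2).
Convergents:
  p_0/q_0 = 30/1
  p_1/q_1 = 61/2
  p_2/q_2 = 3690/121
  p_3/q_3 = 7441/244
  p_4/q_4 = 450150/14761
q_3 = 244 ≤ 574 < 14761 = q_4, so the answer is 7441/244.

7441/244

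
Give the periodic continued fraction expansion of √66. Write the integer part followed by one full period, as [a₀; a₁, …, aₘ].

a₀ = ⌊√66⌋ = 8.
With m₀=0, d₀=1 and mₖ₊₁ = dₖaₖ − mₖ, dₖ₊₁ = (n − mₖ₊₁²)/dₖ, aₖ₊₁ = ⌊(a₀+mₖ₊₁)/dₖ₊₁⌋:
  k=1: m=8, d=2, a=8
  k=2: m=8, d=1, a=16
d=1 and a=2a₀=16 at k=2, so the next step gives (m, d) = (8, 2) again — its k=1 value — and the period has length 2.

[8; 8, 16]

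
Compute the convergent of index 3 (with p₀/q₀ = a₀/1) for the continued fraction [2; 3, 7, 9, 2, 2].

Using pₖ = aₖpₖ₋₁ + pₖ₋₂, qₖ = aₖqₖ₋₁ + qₖ₋₂ (with p₋₁=1, p₋₂=0, q₋₁=0, q₋₂=1):
  k=0: a=2, p=2, q=1
  k=1: a=3, p=7, q=3
  k=2: a=7, p=51, q=22
  k=3: a=9, p=466, q=201

466/201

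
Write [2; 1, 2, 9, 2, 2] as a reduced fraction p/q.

Using pₖ = aₖpₖ₋₁ + pₖ₋₂ and qₖ = aₖqₖ₋₁ + qₖ₋₂:
  k=0: a=2, p=2, q=1
  k=1: a=1, p=3, q=1
  k=2: a=2, p=8, q=3
  k=3: a=9, p=75, q=28
  k=4: a=2, p=158, q=59
  k=5: a=2, p=391, q=146

391/146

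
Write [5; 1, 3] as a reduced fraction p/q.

Fold from the inside: start with 3/1.
  1 + 1/3 = 4/3
  5 + 3/4 = 23/4

23/4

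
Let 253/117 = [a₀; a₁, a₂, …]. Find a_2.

253 = 2·117 + 19   →  a_0 = 2
117 = 6·19 + 3   →  a_1 = 6
19 = 6·3 + 1   →  a_2 = 6

6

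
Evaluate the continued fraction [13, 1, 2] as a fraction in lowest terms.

41/3

Fold from the inside: start with 2/1.
  1 + 1/2 = 3/2
  13 + 2/3 = 41/3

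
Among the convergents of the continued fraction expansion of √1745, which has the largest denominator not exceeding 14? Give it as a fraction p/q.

√1745 = [41; 1, 3, 2, 2, 3, 1, 82, …] (period length 7).
Convergents:
  p_0/q_0 = 41/1
  p_1/q_1 = 42/1
  p_2/q_2 = 167/4
  p_3/q_3 = 376/9
  p_4/q_4 = 919/22
q_3 = 9 ≤ 14 < 22 = q_4, so the answer is 376/9.

376/9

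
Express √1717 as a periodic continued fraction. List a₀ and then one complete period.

[41; 2, 3, 2, 4, 2, 3, 2, 82]

a₀ = ⌊√1717⌋ = 41.
With m₀=0, d₀=1 and mₖ₊₁ = dₖaₖ − mₖ, dₖ₊₁ = (n − mₖ₊₁²)/dₖ, aₖ₊₁ = ⌊(a₀+mₖ₊₁)/dₖ₊₁⌋:
  k=1: m=41, d=36, a=2
  k=2: m=31, d=21, a=3
  k=3: m=32, d=33, a=2
  k=4: m=34, d=17, a=4
  k=5: m=34, d=33, a=2
  k=6: m=32, d=21, a=3
  k=7: m=31, d=36, a=2
  k=8: m=41, d=1, a=82
d=1 and a=2a₀=82 at k=8, so the next step gives (m, d) = (41, 36) again — its k=1 value — and the period has length 8.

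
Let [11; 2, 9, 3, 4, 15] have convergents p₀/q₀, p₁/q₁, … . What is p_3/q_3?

677/59

Using pₖ = aₖpₖ₋₁ + pₖ₋₂, qₖ = aₖqₖ₋₁ + qₖ₋₂ (with p₋₁=1, p₋₂=0, q₋₁=0, q₋₂=1):
  k=0: a=11, p=11, q=1
  k=1: a=2, p=23, q=2
  k=2: a=9, p=218, q=19
  k=3: a=3, p=677, q=59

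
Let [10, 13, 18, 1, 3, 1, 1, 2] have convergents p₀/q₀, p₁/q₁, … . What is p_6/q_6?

Using pₖ = aₖpₖ₋₁ + pₖ₋₂, qₖ = aₖqₖ₋₁ + qₖ₋₂ (with p₋₁=1, p₋₂=0, q₋₁=0, q₋₂=1):
  k=0: a=10, p=10, q=1
  k=1: a=13, p=131, q=13
  k=2: a=18, p=2368, q=235
  k=3: a=1, p=2499, q=248
  k=4: a=3, p=9865, q=979
  k=5: a=1, p=12364, q=1227
  k=6: a=1, p=22229, q=2206

22229/2206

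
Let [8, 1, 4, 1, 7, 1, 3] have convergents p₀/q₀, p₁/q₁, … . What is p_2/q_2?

Using pₖ = aₖpₖ₋₁ + pₖ₋₂, qₖ = aₖqₖ₋₁ + qₖ₋₂ (with p₋₁=1, p₋₂=0, q₋₁=0, q₋₂=1):
  k=0: a=8, p=8, q=1
  k=1: a=1, p=9, q=1
  k=2: a=4, p=44, q=5

44/5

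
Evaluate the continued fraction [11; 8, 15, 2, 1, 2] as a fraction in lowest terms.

Fold from the inside: start with 2/1.
  1 + 1/2 = 3/2
  2 + 2/3 = 8/3
  15 + 3/8 = 123/8
  8 + 8/123 = 992/123
  11 + 123/992 = 11035/992

11035/992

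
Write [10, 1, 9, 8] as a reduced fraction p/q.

Fold from the inside: start with 8/1.
  9 + 1/8 = 73/8
  1 + 8/73 = 81/73
  10 + 73/81 = 883/81

883/81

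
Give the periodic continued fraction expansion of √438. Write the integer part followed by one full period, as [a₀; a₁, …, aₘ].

a₀ = ⌊√438⌋ = 20.
With m₀=0, d₀=1 and mₖ₊₁ = dₖaₖ − mₖ, dₖ₊₁ = (n − mₖ₊₁²)/dₖ, aₖ₊₁ = ⌊(a₀+mₖ₊₁)/dₖ₊₁⌋:
  k=1: m=20, d=38, a=1
  k=2: m=18, d=3, a=12
  k=3: m=18, d=38, a=1
  k=4: m=20, d=1, a=40
d=1 and a=2a₀=40 at k=4, so the next step gives (m, d) = (20, 38) again — its k=1 value — and the period has length 4.

[20; 1, 12, 1, 40]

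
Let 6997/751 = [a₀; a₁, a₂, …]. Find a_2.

6

6997 = 9·751 + 238   →  a_0 = 9
751 = 3·238 + 37   →  a_1 = 3
238 = 6·37 + 16   →  a_2 = 6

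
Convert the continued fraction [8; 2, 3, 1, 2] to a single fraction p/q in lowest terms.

211/25

Using pₖ = aₖpₖ₋₁ + pₖ₋₂ and qₖ = aₖqₖ₋₁ + qₖ₋₂:
  k=0: a=8, p=8, q=1
  k=1: a=2, p=17, q=2
  k=2: a=3, p=59, q=7
  k=3: a=1, p=76, q=9
  k=4: a=2, p=211, q=25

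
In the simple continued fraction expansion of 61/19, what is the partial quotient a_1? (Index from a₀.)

4

61 = 3·19 + 4   →  a_0 = 3
19 = 4·4 + 3   →  a_1 = 4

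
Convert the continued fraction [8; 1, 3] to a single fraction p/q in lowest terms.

35/4

Using pₖ = aₖpₖ₋₁ + pₖ₋₂ and qₖ = aₖqₖ₋₁ + qₖ₋₂:
  k=0: a=8, p=8, q=1
  k=1: a=1, p=9, q=1
  k=2: a=3, p=35, q=4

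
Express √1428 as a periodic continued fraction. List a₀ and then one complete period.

[37; 1, 3, 1, 2, 1, 3, 1, 74]

a₀ = ⌊√1428⌋ = 37.
With m₀=0, d₀=1 and mₖ₊₁ = dₖaₖ − mₖ, dₖ₊₁ = (n − mₖ₊₁²)/dₖ, aₖ₊₁ = ⌊(a₀+mₖ₊₁)/dₖ₊₁⌋:
  k=1: m=37, d=59, a=1
  k=2: m=22, d=16, a=3
  k=3: m=26, d=47, a=1
  k=4: m=21, d=21, a=2
  k=5: m=21, d=47, a=1
  k=6: m=26, d=16, a=3
  k=7: m=22, d=59, a=1
  k=8: m=37, d=1, a=74
d=1 and a=2a₀=74 at k=8, so the next step gives (m, d) = (37, 59) again — its k=1 value — and the period has length 8.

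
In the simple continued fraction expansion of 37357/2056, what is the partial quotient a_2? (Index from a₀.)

37357 = 18·2056 + 349   →  a_0 = 18
2056 = 5·349 + 311   →  a_1 = 5
349 = 1·311 + 38   →  a_2 = 1

1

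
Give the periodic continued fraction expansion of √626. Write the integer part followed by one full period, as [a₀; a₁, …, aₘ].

[25; 50]

a₀ = ⌊√626⌋ = 25.
With m₀=0, d₀=1 and mₖ₊₁ = dₖaₖ − mₖ, dₖ₊₁ = (n − mₖ₊₁²)/dₖ, aₖ₊₁ = ⌊(a₀+mₖ₊₁)/dₖ₊₁⌋:
  k=1: m=25, d=1, a=50
d=1 and a=2a₀=50 at k=1, so the next step gives (m, d) = (25, 1) again — its k=1 value — and the period has length 1.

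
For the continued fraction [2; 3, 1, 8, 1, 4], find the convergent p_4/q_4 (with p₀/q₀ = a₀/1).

Using pₖ = aₖpₖ₋₁ + pₖ₋₂, qₖ = aₖqₖ₋₁ + qₖ₋₂ (with p₋₁=1, p₋₂=0, q₋₁=0, q₋₂=1):
  k=0: a=2, p=2, q=1
  k=1: a=3, p=7, q=3
  k=2: a=1, p=9, q=4
  k=3: a=8, p=79, q=35
  k=4: a=1, p=88, q=39

88/39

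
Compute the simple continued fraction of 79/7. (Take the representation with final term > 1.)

79 = 11×7 + 2
7 = 3×2 + 1
2 = 2×1 + 0  (stop)
So 79/7 = [11; 3, 2].

[11; 3, 2]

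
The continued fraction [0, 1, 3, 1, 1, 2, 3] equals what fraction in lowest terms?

61/78

Using pₖ = aₖpₖ₋₁ + pₖ₋₂ and qₖ = aₖqₖ₋₁ + qₖ₋₂:
  k=0: a=0, p=0, q=1
  k=1: a=1, p=1, q=1
  k=2: a=3, p=3, q=4
  k=3: a=1, p=4, q=5
  k=4: a=1, p=7, q=9
  k=5: a=2, p=18, q=23
  k=6: a=3, p=61, q=78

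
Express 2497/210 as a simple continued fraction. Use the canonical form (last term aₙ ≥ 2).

[11; 1, 8, 7, 1, 2]

2497 = 11·210 + 187
210 = 1·187 + 23
187 = 8·23 + 3
23 = 7·3 + 2
3 = 1·2 + 1
2 = 2·1 + 0  (stop)
So 2497/210 = [11; 1, 8, 7, 1, 2].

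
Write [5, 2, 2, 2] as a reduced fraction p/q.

65/12

Using pₖ = aₖpₖ₋₁ + pₖ₋₂ and qₖ = aₖqₖ₋₁ + qₖ₋₂:
  k=0: a=5, p=5, q=1
  k=1: a=2, p=11, q=2
  k=2: a=2, p=27, q=5
  k=3: a=2, p=65, q=12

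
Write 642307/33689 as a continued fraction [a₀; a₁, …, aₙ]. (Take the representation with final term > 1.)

[19; 15, 4, 1, 14, 2, 14]

642307 = 19×33689 + 2216
33689 = 15×2216 + 449
2216 = 4×449 + 420
449 = 1×420 + 29
420 = 14×29 + 14
29 = 2×14 + 1
14 = 14×1 + 0  (stop)
So 642307/33689 = [19; 15, 4, 1, 14, 2, 14].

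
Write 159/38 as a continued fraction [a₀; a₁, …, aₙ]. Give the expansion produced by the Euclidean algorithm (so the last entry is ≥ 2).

159 = 4×38 + 7
38 = 5×7 + 3
7 = 2×3 + 1
3 = 3×1 + 0  (stop)
So 159/38 = [4; 5, 2, 3].

[4; 5, 2, 3]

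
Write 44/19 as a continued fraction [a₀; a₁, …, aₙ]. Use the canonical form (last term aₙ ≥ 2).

[2; 3, 6]

44 = 2·19 + 6
19 = 3·6 + 1
6 = 6·1 + 0  (stop)
So 44/19 = [2; 3, 6].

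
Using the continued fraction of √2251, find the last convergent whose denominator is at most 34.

√2251 = [47; 2, 4, 47, 4, 2, 94, …] (period length 6).
Convergents:
  p_0/q_0 = 47/1
  p_1/q_1 = 95/2
  p_2/q_2 = 427/9
  p_3/q_3 = 20164/425
q_2 = 9 ≤ 34 < 425 = q_3, so the answer is 427/9.

427/9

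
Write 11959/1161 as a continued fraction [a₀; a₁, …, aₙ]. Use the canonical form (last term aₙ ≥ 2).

11959 = 10·1161 + 349
1161 = 3·349 + 114
349 = 3·114 + 7
114 = 16·7 + 2
7 = 3·2 + 1
2 = 2·1 + 0  (stop)
So 11959/1161 = [10; 3, 3, 16, 3, 2].

[10; 3, 3, 16, 3, 2]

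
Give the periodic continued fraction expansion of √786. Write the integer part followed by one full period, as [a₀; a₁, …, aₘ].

a₀ = ⌊√786⌋ = 28.
With m₀=0, d₀=1 and mₖ₊₁ = dₖaₖ − mₖ, dₖ₊₁ = (n − mₖ₊₁²)/dₖ, aₖ₊₁ = ⌊(a₀+mₖ₊₁)/dₖ₊₁⌋:
  k=1: m=28, d=2, a=28
  k=2: m=28, d=1, a=56
d=1 and a=2a₀=56 at k=2, so the next step gives (m, d) = (28, 2) again — its k=1 value — and the period has length 2.

[28; 28, 56]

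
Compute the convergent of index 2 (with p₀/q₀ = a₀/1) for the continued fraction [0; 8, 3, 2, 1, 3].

Using pₖ = aₖpₖ₋₁ + pₖ₋₂, qₖ = aₖqₖ₋₁ + qₖ₋₂ (with p₋₁=1, p₋₂=0, q₋₁=0, q₋₂=1):
  k=0: a=0, p=0, q=1
  k=1: a=8, p=1, q=8
  k=2: a=3, p=3, q=25

3/25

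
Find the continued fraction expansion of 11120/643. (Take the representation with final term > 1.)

[17; 3, 2, 2, 18, 2]

11120 = 17·643 + 189
643 = 3·189 + 76
189 = 2·76 + 37
76 = 2·37 + 2
37 = 18·2 + 1
2 = 2·1 + 0  (stop)
So 11120/643 = [17; 3, 2, 2, 18, 2].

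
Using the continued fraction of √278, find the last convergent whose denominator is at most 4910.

81716/4901

√278 = [16; 1, 2, 16, 2, 1, 32, …] (period length 6).
Convergents:
  p_0/q_0 = 16/1
  p_1/q_1 = 17/1
  p_2/q_2 = 50/3
  p_3/q_3 = 817/49
  p_4/q_4 = 1684/101
  p_5/q_5 = 2501/150
  p_6/q_6 = 81716/4901
  p_7/q_7 = 84217/5051
q_6 = 4901 ≤ 4910 < 5051 = q_7, so the answer is 81716/4901.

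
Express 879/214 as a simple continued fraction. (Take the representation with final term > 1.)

879 = 4·214 + 23
214 = 9·23 + 7
23 = 3·7 + 2
7 = 3·2 + 1
2 = 2·1 + 0  (stop)
So 879/214 = [4; 9, 3, 3, 2].

[4; 9, 3, 3, 2]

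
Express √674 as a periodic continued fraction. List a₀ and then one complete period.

a₀ = ⌊√674⌋ = 25.
With m₀=0, d₀=1 and mₖ₊₁ = dₖaₖ − mₖ, dₖ₊₁ = (n − mₖ₊₁²)/dₖ, aₖ₊₁ = ⌊(a₀+mₖ₊₁)/dₖ₊₁⌋:
  k=1: m=25, d=49, a=1
  k=2: m=24, d=2, a=24
  k=3: m=24, d=49, a=1
  k=4: m=25, d=1, a=50
d=1 and a=2a₀=50 at k=4, so the next step gives (m, d) = (25, 49) again — its k=1 value — and the period has length 4.

[25; 1, 24, 1, 50]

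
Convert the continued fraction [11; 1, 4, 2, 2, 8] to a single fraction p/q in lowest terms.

Using pₖ = aₖpₖ₋₁ + pₖ₋₂ and qₖ = aₖqₖ₋₁ + qₖ₋₂:
  k=0: a=11, p=11, q=1
  k=1: a=1, p=12, q=1
  k=2: a=4, p=59, q=5
  k=3: a=2, p=130, q=11
  k=4: a=2, p=319, q=27
  k=5: a=8, p=2682, q=227

2682/227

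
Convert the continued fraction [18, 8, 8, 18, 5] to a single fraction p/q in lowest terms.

Using pₖ = aₖpₖ₋₁ + pₖ₋₂ and qₖ = aₖqₖ₋₁ + qₖ₋₂:
  k=0: a=18, p=18, q=1
  k=1: a=8, p=145, q=8
  k=2: a=8, p=1178, q=65
  k=3: a=18, p=21349, q=1178
  k=4: a=5, p=107923, q=5955

107923/5955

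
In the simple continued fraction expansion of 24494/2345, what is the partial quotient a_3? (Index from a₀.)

24494 = 10·2345 + 1044   →  a_0 = 10
2345 = 2·1044 + 257   →  a_1 = 2
1044 = 4·257 + 16   →  a_2 = 4
257 = 16·16 + 1   →  a_3 = 16

16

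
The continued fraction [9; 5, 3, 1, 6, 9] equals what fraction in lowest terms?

11938/1299

Fold from the inside: start with 9/1.
  6 + 1/9 = 55/9
  1 + 9/55 = 64/55
  3 + 55/64 = 247/64
  5 + 64/247 = 1299/247
  9 + 247/1299 = 11938/1299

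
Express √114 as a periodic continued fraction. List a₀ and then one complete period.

a₀ = ⌊√114⌋ = 10.
With m₀=0, d₀=1 and mₖ₊₁ = dₖaₖ − mₖ, dₖ₊₁ = (n − mₖ₊₁²)/dₖ, aₖ₊₁ = ⌊(a₀+mₖ₊₁)/dₖ₊₁⌋:
  k=1: m=10, d=14, a=1
  k=2: m=4, d=7, a=2
  k=3: m=10, d=2, a=10
  k=4: m=10, d=7, a=2
  k=5: m=4, d=14, a=1
  k=6: m=10, d=1, a=20
d=1 and a=2a₀=20 at k=6, so the next step gives (m, d) = (10, 14) again — its k=1 value — and the period has length 6.

[10; 1, 2, 10, 2, 1, 20]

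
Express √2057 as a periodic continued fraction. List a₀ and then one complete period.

[45; 2, 1, 4, 1, 2, 90]

a₀ = ⌊√2057⌋ = 45.
With m₀=0, d₀=1 and mₖ₊₁ = dₖaₖ − mₖ, dₖ₊₁ = (n − mₖ₊₁²)/dₖ, aₖ₊₁ = ⌊(a₀+mₖ₊₁)/dₖ₊₁⌋:
  k=1: m=45, d=32, a=2
  k=2: m=19, d=53, a=1
  k=3: m=34, d=17, a=4
  k=4: m=34, d=53, a=1
  k=5: m=19, d=32, a=2
  k=6: m=45, d=1, a=90
d=1 and a=2a₀=90 at k=6, so the next step gives (m, d) = (45, 32) again — its k=1 value — and the period has length 6.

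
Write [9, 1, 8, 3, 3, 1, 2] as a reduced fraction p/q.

3314/335

Using pₖ = aₖpₖ₋₁ + pₖ₋₂ and qₖ = aₖqₖ₋₁ + qₖ₋₂:
  k=0: a=9, p=9, q=1
  k=1: a=1, p=10, q=1
  k=2: a=8, p=89, q=9
  k=3: a=3, p=277, q=28
  k=4: a=3, p=920, q=93
  k=5: a=1, p=1197, q=121
  k=6: a=2, p=3314, q=335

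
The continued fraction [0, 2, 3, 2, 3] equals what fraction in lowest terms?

24/55

Using pₖ = aₖpₖ₋₁ + pₖ₋₂ and qₖ = aₖqₖ₋₁ + qₖ₋₂:
  k=0: a=0, p=0, q=1
  k=1: a=2, p=1, q=2
  k=2: a=3, p=3, q=7
  k=3: a=2, p=7, q=16
  k=4: a=3, p=24, q=55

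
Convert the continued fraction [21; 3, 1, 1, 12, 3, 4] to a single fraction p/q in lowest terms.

Using pₖ = aₖpₖ₋₁ + pₖ₋₂ and qₖ = aₖqₖ₋₁ + qₖ₋₂:
  k=0: a=21, p=21, q=1
  k=1: a=3, p=64, q=3
  k=2: a=1, p=85, q=4
  k=3: a=1, p=149, q=7
  k=4: a=12, p=1873, q=88
  k=5: a=3, p=5768, q=271
  k=6: a=4, p=24945, q=1172

24945/1172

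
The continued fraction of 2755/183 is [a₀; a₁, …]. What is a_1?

2755 = 15·183 + 10   →  a_0 = 15
183 = 18·10 + 3   →  a_1 = 18

18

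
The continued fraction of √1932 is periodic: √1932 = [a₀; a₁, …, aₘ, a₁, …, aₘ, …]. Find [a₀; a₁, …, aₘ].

[43; 1, 20, 1, 86]

a₀ = ⌊√1932⌋ = 43.
With m₀=0, d₀=1 and mₖ₊₁ = dₖaₖ − mₖ, dₖ₊₁ = (n − mₖ₊₁²)/dₖ, aₖ₊₁ = ⌊(a₀+mₖ₊₁)/dₖ₊₁⌋:
  k=1: m=43, d=83, a=1
  k=2: m=40, d=4, a=20
  k=3: m=40, d=83, a=1
  k=4: m=43, d=1, a=86
d=1 and a=2a₀=86 at k=4, so the next step gives (m, d) = (43, 83) again — its k=1 value — and the period has length 4.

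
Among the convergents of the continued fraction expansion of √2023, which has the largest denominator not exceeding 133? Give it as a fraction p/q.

√2023 = [44; 1, 43, 1, 88, …] (period length 4).
Convergents:
  p_0/q_0 = 44/1
  p_1/q_1 = 45/1
  p_2/q_2 = 1979/44
  p_3/q_3 = 2024/45
  p_4/q_4 = 180091/4004
q_3 = 45 ≤ 133 < 4004 = q_4, so the answer is 2024/45.

2024/45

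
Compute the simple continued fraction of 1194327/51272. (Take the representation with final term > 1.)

[23; 3, 2, 2, 19, 3, 3, 15]

1194327 = 23*51272 + 15071
51272 = 3*15071 + 6059
15071 = 2*6059 + 2953
6059 = 2*2953 + 153
2953 = 19*153 + 46
153 = 3*46 + 15
46 = 3*15 + 1
15 = 15*1 + 0  (stop)
So 1194327/51272 = [23; 3, 2, 2, 19, 3, 3, 15].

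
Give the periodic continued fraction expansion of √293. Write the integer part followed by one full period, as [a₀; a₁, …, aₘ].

[17; 8, 1, 1, 8, 34]

a₀ = ⌊√293⌋ = 17.
With m₀=0, d₀=1 and mₖ₊₁ = dₖaₖ − mₖ, dₖ₊₁ = (n − mₖ₊₁²)/dₖ, aₖ₊₁ = ⌊(a₀+mₖ₊₁)/dₖ₊₁⌋:
  k=1: m=17, d=4, a=8
  k=2: m=15, d=17, a=1
  k=3: m=2, d=17, a=1
  k=4: m=15, d=4, a=8
  k=5: m=17, d=1, a=34
d=1 and a=2a₀=34 at k=5, so the next step gives (m, d) = (17, 4) again — its k=1 value — and the period has length 5.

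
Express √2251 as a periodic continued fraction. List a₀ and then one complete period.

[47; 2, 4, 47, 4, 2, 94]

a₀ = ⌊√2251⌋ = 47.
With m₀=0, d₀=1 and mₖ₊₁ = dₖaₖ − mₖ, dₖ₊₁ = (n − mₖ₊₁²)/dₖ, aₖ₊₁ = ⌊(a₀+mₖ₊₁)/dₖ₊₁⌋:
  k=1: m=47, d=42, a=2
  k=2: m=37, d=21, a=4
  k=3: m=47, d=2, a=47
  k=4: m=47, d=21, a=4
  k=5: m=37, d=42, a=2
  k=6: m=47, d=1, a=94
d=1 and a=2a₀=94 at k=6, so the next step gives (m, d) = (47, 42) again — its k=1 value — and the period has length 6.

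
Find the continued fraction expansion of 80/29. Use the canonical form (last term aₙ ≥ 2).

80 = 2*29 + 22
29 = 1*22 + 7
22 = 3*7 + 1
7 = 7*1 + 0  (stop)
So 80/29 = [2; 1, 3, 7].

[2; 1, 3, 7]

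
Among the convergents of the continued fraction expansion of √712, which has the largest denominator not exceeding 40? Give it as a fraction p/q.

√712 = [26; 1, 2, 6, 2, 1, 52, …] (period length 6).
Convergents:
  p_0/q_0 = 26/1
  p_1/q_1 = 27/1
  p_2/q_2 = 80/3
  p_3/q_3 = 507/19
  p_4/q_4 = 1094/41
q_3 = 19 ≤ 40 < 41 = q_4, so the answer is 507/19.

507/19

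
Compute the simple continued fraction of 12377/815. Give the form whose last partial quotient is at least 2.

12377 = 15×815 + 152
815 = 5×152 + 55
152 = 2×55 + 42
55 = 1×42 + 13
42 = 3×13 + 3
13 = 4×3 + 1
3 = 3×1 + 0  (stop)
So 12377/815 = [15; 5, 2, 1, 3, 4, 3].

[15; 5, 2, 1, 3, 4, 3]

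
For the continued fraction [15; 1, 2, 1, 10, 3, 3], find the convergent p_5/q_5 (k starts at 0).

Using pₖ = aₖpₖ₋₁ + pₖ₋₂, qₖ = aₖqₖ₋₁ + qₖ₋₂ (with p₋₁=1, p₋₂=0, q₋₁=0, q₋₂=1):
  k=0: a=15, p=15, q=1
  k=1: a=1, p=16, q=1
  k=2: a=2, p=47, q=3
  k=3: a=1, p=63, q=4
  k=4: a=10, p=677, q=43
  k=5: a=3, p=2094, q=133

2094/133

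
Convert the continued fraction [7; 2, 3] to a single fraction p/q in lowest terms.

52/7

Fold from the inside: start with 3/1.
  2 + 1/3 = 7/3
  7 + 3/7 = 52/7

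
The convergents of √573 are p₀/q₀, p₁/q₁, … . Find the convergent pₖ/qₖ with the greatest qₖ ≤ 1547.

√573 = [23; 1, 14, 1, 46, …] (period length 4).
Convergents:
  p_0/q_0 = 23/1
  p_1/q_1 = 24/1
  p_2/q_2 = 359/15
  p_3/q_3 = 383/16
  p_4/q_4 = 17977/751
  p_5/q_5 = 18360/767
  p_6/q_6 = 275017/11489
q_5 = 767 ≤ 1547 < 11489 = q_6, so the answer is 18360/767.

18360/767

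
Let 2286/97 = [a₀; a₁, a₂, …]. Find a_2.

1

2286 = 23·97 + 55   →  a_0 = 23
97 = 1·55 + 42   →  a_1 = 1
55 = 1·42 + 13   →  a_2 = 1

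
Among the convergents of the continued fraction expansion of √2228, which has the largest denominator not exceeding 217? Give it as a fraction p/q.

√2228 = [47; 4, 1, 22, 1, 4, 94, …] (period length 6).
Convergents:
  p_0/q_0 = 47/1
  p_1/q_1 = 189/4
  p_2/q_2 = 236/5
  p_3/q_3 = 5381/114
  p_4/q_4 = 5617/119
  p_5/q_5 = 27849/590
q_4 = 119 ≤ 217 < 590 = q_5, so the answer is 5617/119.

5617/119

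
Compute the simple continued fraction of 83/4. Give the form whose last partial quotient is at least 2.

[20; 1, 3]

83 = 20·4 + 3
4 = 1·3 + 1
3 = 3·1 + 0  (stop)
So 83/4 = [20; 1, 3].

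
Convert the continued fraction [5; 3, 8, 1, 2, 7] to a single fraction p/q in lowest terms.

Fold from the inside: start with 7/1.
  2 + 1/7 = 15/7
  1 + 7/15 = 22/15
  8 + 15/22 = 191/22
  3 + 22/191 = 595/191
  5 + 191/595 = 3166/595

3166/595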